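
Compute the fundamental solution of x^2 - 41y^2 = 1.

First expand sqrt(41) as a continued fraction. With x_i = (sqrt(41) + m_i)/d_i and (m_0, d_0) = (0, 1): a_0 = floor(sqrt(41)) = 6, since 6^2 = 36 <= 41 < 49 = 7^2.
Iterate m_{i+1} = d_i*a_i - m_i, d_{i+1} = (41 - m_{i+1}^2)/d_i, a_{i+1} = floor((a_0 + m_{i+1})/d_{i+1}):
  m_1 = 1*6 - 0 = 6, d_1 = (41 - 6^2)/1 = 5/1 = 5, a_1 = floor((6 + 6)/5) = 2.
  m_2 = 5*2 - 6 = 4, d_2 = (41 - 4^2)/5 = 25/5 = 5, a_2 = floor((6 + 4)/5) = 2.
  m_3 = 5*2 - 4 = 6, d_3 = (41 - 6^2)/5 = 5/5 = 1, a_3 = floor((6 + 6)/1) = 12.
  m_4 = 1*12 - 6 = 6, d_4 = (41 - 6^2)/1 = 5/1 = 5: (m_4, d_4) = (m_1, d_1) = (6, 5), so from here the quotients repeat a_1, ..., a_3; the period length is 3.
So sqrt(41) = [6; (2, 2, 12)] with period length k = 3.
k is odd, so (p_{k-1}, q_{k-1}) only solves x^2 - 41y^2 = -1 and the fundamental solution of x^2 - 41y^2 = 1 is (p_{2k-1}, q_{2k-1}) = (p_5, q_5); compute convergents through index 5, running through the period twice.
Convergents (p_i = a_i*p_{i-1} + p_{i-2}, q_i = a_i*q_{i-1} + q_{i-2} with p_{-2}=0, p_{-1}=1, q_{-2}=1, q_{-1}=0):
  i=0: a_0=6, p_0 = 6*1 + 0 = 6, q_0 = 6*0 + 1 = 1.
  i=1: a_1=2, p_1 = 2*6 + 1 = 13, q_1 = 2*1 + 0 = 2.
  i=2: a_2=2, p_2 = 2*13 + 6 = 32, q_2 = 2*2 + 1 = 5.
  i=3: a_3=12, p_3 = 12*32 + 13 = 397, q_3 = 12*5 + 2 = 62.
  i=4: a_4=2, p_4 = 2*397 + 32 = 826, q_4 = 2*62 + 5 = 129.
  i=5: a_5=2, p_5 = 2*826 + 397 = 2049, q_5 = 2*129 + 62 = 320.
Indeed p_2^2 - 41*q_2^2 = 1024 - 1025 = -1, not +1.
Check: 2049^2 - 41*320^2 = 4198401 - 4198400 = 1, so (x, y) = (2049, 320) solves the equation, and by the theorem it is the least positive solution.

(x, y) = (2049, 320)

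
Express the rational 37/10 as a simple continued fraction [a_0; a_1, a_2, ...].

Run the Euclidean algorithm on 37 and 10; the successive quotients are the partial quotients a_0, a_1, ... (each step inverts the fractional part left over by the previous one):
  37 = 3*10 + 7, so a_0 = 3.
  10 = 1*7 + 3, so a_1 = 1.
  7 = 2*3 + 1, so a_2 = 2.
  3 = 3*1 + 0, so a_3 = 3.
The remainder reaches 0 after 4 divisions, so the expansion has 4 partial quotients, read off in order.

[3; 1, 2, 3]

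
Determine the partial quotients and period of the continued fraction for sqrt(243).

[15; (1, 1, 2, 3, 15, 3, 2, 1, 1, 30)]

Write x_i = (sqrt(243) + m_i)/d_i with (m_0, d_0) = (0, 1). a_0 = floor(sqrt(243)) = 15, since 15^2 = 225 <= 243 < 256 = 16^2.
Iterate m_{i+1} = d_i*a_i - m_i, d_{i+1} = (243 - m_{i+1}^2)/d_i, a_{i+1} = floor((a_0 + m_{i+1})/d_{i+1}):
  m_1 = 1*15 - 0 = 15, d_1 = (243 - 15^2)/1 = 18/1 = 18, a_1 = floor((15 + 15)/18) = 1.
  m_2 = 18*1 - 15 = 3, d_2 = (243 - 3^2)/18 = 234/18 = 13, a_2 = floor((15 + 3)/13) = 1.
  m_3 = 13*1 - 3 = 10, d_3 = (243 - 10^2)/13 = 143/13 = 11, a_3 = floor((15 + 10)/11) = 2.
  m_4 = 11*2 - 10 = 12, d_4 = (243 - 12^2)/11 = 99/11 = 9, a_4 = floor((15 + 12)/9) = 3.
  m_5 = 9*3 - 12 = 15, d_5 = (243 - 15^2)/9 = 18/9 = 2, a_5 = floor((15 + 15)/2) = 15.
  m_6 = 2*15 - 15 = 15, d_6 = (243 - 15^2)/2 = 18/2 = 9, a_6 = floor((15 + 15)/9) = 3.
  m_7 = 9*3 - 15 = 12, d_7 = (243 - 12^2)/9 = 99/9 = 11, a_7 = floor((15 + 12)/11) = 2.
  m_8 = 11*2 - 12 = 10, d_8 = (243 - 10^2)/11 = 143/11 = 13, a_8 = floor((15 + 10)/13) = 1.
  m_9 = 13*1 - 10 = 3, d_9 = (243 - 3^2)/13 = 234/13 = 18, a_9 = floor((15 + 3)/18) = 1.
  m_10 = 18*1 - 3 = 15, d_10 = (243 - 15^2)/18 = 18/18 = 1, a_10 = floor((15 + 15)/1) = 30.
  m_11 = 1*30 - 15 = 15, d_11 = (243 - 15^2)/1 = 18/1 = 18: (m_11, d_11) = (m_1, d_1) = (15, 18), so from here the quotients repeat a_1, ..., a_10; the period length is 10.
Hence the expansion of sqrt(243) is a_0 = 15 followed by the repeating block 1, 1, 2, 3, 15, 3, 2, 1, 1, 30 (period 10).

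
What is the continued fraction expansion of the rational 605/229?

[2; 1, 1, 1, 3, 1, 4, 1, 2]

Run the Euclidean algorithm on 605 and 229; the successive quotients are the partial quotients a_0, a_1, ... (each step inverts the fractional part left over by the previous one):
  605 = 2*229 + 147, so a_0 = 2.
  229 = 1*147 + 82, so a_1 = 1.
  147 = 1*82 + 65, so a_2 = 1.
  82 = 1*65 + 17, so a_3 = 1.
  65 = 3*17 + 14, so a_4 = 3.
  17 = 1*14 + 3, so a_5 = 1.
  14 = 4*3 + 2, so a_6 = 4.
  3 = 1*2 + 1, so a_7 = 1.
  2 = 2*1 + 0, so a_8 = 2.
The remainder reaches 0 after 9 divisions, so the expansion has 9 partial quotients, read off in order.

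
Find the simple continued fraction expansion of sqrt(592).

Write x_i = (sqrt(592) + m_i)/d_i with (m_0, d_0) = (0, 1). a_0 = floor(sqrt(592)) = 24, since 24^2 = 576 <= 592 < 625 = 25^2.
Iterate m_{i+1} = d_i*a_i - m_i, d_{i+1} = (592 - m_{i+1}^2)/d_i, a_{i+1} = floor((a_0 + m_{i+1})/d_{i+1}):
  m_1 = 1*24 - 0 = 24, d_1 = (592 - 24^2)/1 = 16/1 = 16, a_1 = floor((24 + 24)/16) = 3.
  m_2 = 16*3 - 24 = 24, d_2 = (592 - 24^2)/16 = 16/16 = 1, a_2 = floor((24 + 24)/1) = 48.
  m_3 = 1*48 - 24 = 24, d_3 = (592 - 24^2)/1 = 16/1 = 16: (m_3, d_3) = (m_1, d_1) = (24, 16), so from here the quotients repeat a_1, a_2; the period length is 2.
Hence the expansion of sqrt(592) is a_0 = 24 followed by the repeating block 3, 48 (period 2).

[24; (3, 48)]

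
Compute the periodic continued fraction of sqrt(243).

Write x_i = (sqrt(243) + m_i)/d_i with (m_0, d_0) = (0, 1). a_0 = floor(sqrt(243)) = 15, since 15^2 = 225 <= 243 < 256 = 16^2.
Iterate m_{i+1} = d_i*a_i - m_i, d_{i+1} = (243 - m_{i+1}^2)/d_i, a_{i+1} = floor((a_0 + m_{i+1})/d_{i+1}):
  m_1 = 1*15 - 0 = 15, d_1 = (243 - 15^2)/1 = 18/1 = 18, a_1 = floor((15 + 15)/18) = 1.
  m_2 = 18*1 - 15 = 3, d_2 = (243 - 3^2)/18 = 234/18 = 13, a_2 = floor((15 + 3)/13) = 1.
  m_3 = 13*1 - 3 = 10, d_3 = (243 - 10^2)/13 = 143/13 = 11, a_3 = floor((15 + 10)/11) = 2.
  m_4 = 11*2 - 10 = 12, d_4 = (243 - 12^2)/11 = 99/11 = 9, a_4 = floor((15 + 12)/9) = 3.
  m_5 = 9*3 - 12 = 15, d_5 = (243 - 15^2)/9 = 18/9 = 2, a_5 = floor((15 + 15)/2) = 15.
  m_6 = 2*15 - 15 = 15, d_6 = (243 - 15^2)/2 = 18/2 = 9, a_6 = floor((15 + 15)/9) = 3.
  m_7 = 9*3 - 15 = 12, d_7 = (243 - 12^2)/9 = 99/9 = 11, a_7 = floor((15 + 12)/11) = 2.
  m_8 = 11*2 - 12 = 10, d_8 = (243 - 10^2)/11 = 143/11 = 13, a_8 = floor((15 + 10)/13) = 1.
  m_9 = 13*1 - 10 = 3, d_9 = (243 - 3^2)/13 = 234/13 = 18, a_9 = floor((15 + 3)/18) = 1.
  m_10 = 18*1 - 3 = 15, d_10 = (243 - 15^2)/18 = 18/18 = 1, a_10 = floor((15 + 15)/1) = 30.
  m_11 = 1*30 - 15 = 15, d_11 = (243 - 15^2)/1 = 18/1 = 18: (m_11, d_11) = (m_1, d_1) = (15, 18), so from here the quotients repeat a_1, ..., a_10; the period length is 10.
Hence the expansion of sqrt(243) is a_0 = 15 followed by the repeating block 1, 1, 2, 3, 15, 3, 2, 1, 1, 30 (period 10).

[15; (1, 1, 2, 3, 15, 3, 2, 1, 1, 30)]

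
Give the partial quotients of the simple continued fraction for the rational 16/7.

[2; 3, 2]

Run the Euclidean algorithm on 16 and 7; the successive quotients are the partial quotients a_0, a_1, ... (each step inverts the fractional part left over by the previous one):
  16 = 2*7 + 2, so a_0 = 2.
  7 = 3*2 + 1, so a_1 = 3.
  2 = 2*1 + 0, so a_2 = 2.
The remainder reaches 0 after 3 divisions, so the expansion has 3 partial quotients, read off in order.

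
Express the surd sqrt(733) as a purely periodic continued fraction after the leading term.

[27; (13, 1, 1, 13, 54)]

Write x_i = (sqrt(733) + m_i)/d_i with (m_0, d_0) = (0, 1). a_0 = floor(sqrt(733)) = 27, since 27^2 = 729 <= 733 < 784 = 28^2.
Iterate m_{i+1} = d_i*a_i - m_i, d_{i+1} = (733 - m_{i+1}^2)/d_i, a_{i+1} = floor((a_0 + m_{i+1})/d_{i+1}):
  m_1 = 1*27 - 0 = 27, d_1 = (733 - 27^2)/1 = 4/1 = 4, a_1 = floor((27 + 27)/4) = 13.
  m_2 = 4*13 - 27 = 25, d_2 = (733 - 25^2)/4 = 108/4 = 27, a_2 = floor((27 + 25)/27) = 1.
  m_3 = 27*1 - 25 = 2, d_3 = (733 - 2^2)/27 = 729/27 = 27, a_3 = floor((27 + 2)/27) = 1.
  m_4 = 27*1 - 2 = 25, d_4 = (733 - 25^2)/27 = 108/27 = 4, a_4 = floor((27 + 25)/4) = 13.
  m_5 = 4*13 - 25 = 27, d_5 = (733 - 27^2)/4 = 4/4 = 1, a_5 = floor((27 + 27)/1) = 54.
  m_6 = 1*54 - 27 = 27, d_6 = (733 - 27^2)/1 = 4/1 = 4: (m_6, d_6) = (m_1, d_1) = (27, 4), so from here the quotients repeat a_1, ..., a_5; the period length is 5.
Hence the expansion of sqrt(733) is a_0 = 27 followed by the repeating block 13, 1, 1, 13, 54 (period 5).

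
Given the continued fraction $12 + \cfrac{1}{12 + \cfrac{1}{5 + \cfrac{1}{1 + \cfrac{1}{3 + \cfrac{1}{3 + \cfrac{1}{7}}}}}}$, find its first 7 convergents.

12/1, 145/12, 737/61, 882/73, 3383/280, 11031/913, 80600/6671

Using the convergent recurrence p_i = a_i*p_{i-1} + p_{i-2}, q_i = a_i*q_{i-1} + q_{i-2} with p_{-2}=0, p_{-1}=1, q_{-2}=1, q_{-1}=0:
  i=0: a_0=12, p_0 = 12*1 + 0 = 12, q_0 = 12*0 + 1 = 1.
  i=1: a_1=12, p_1 = 12*12 + 1 = 145, q_1 = 12*1 + 0 = 12.
  i=2: a_2=5, p_2 = 5*145 + 12 = 737, q_2 = 5*12 + 1 = 61.
  i=3: a_3=1, p_3 = 1*737 + 145 = 882, q_3 = 1*61 + 12 = 73.
  i=4: a_4=3, p_4 = 3*882 + 737 = 3383, q_4 = 3*73 + 61 = 280.
  i=5: a_5=3, p_5 = 3*3383 + 882 = 11031, q_5 = 3*280 + 73 = 913.
  i=6: a_6=7, p_6 = 7*11031 + 3383 = 80600, q_6 = 7*913 + 280 = 6671.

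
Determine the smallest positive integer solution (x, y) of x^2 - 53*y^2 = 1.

First expand sqrt(53) as a continued fraction. With x_i = (sqrt(53) + m_i)/d_i and (m_0, d_0) = (0, 1): a_0 = floor(sqrt(53)) = 7, since 7^2 = 49 <= 53 < 64 = 8^2.
Iterate m_{i+1} = d_i*a_i - m_i, d_{i+1} = (53 - m_{i+1}^2)/d_i, a_{i+1} = floor((a_0 + m_{i+1})/d_{i+1}):
  m_1 = 1*7 - 0 = 7, d_1 = (53 - 7^2)/1 = 4/1 = 4, a_1 = floor((7 + 7)/4) = 3.
  m_2 = 4*3 - 7 = 5, d_2 = (53 - 5^2)/4 = 28/4 = 7, a_2 = floor((7 + 5)/7) = 1.
  m_3 = 7*1 - 5 = 2, d_3 = (53 - 2^2)/7 = 49/7 = 7, a_3 = floor((7 + 2)/7) = 1.
  m_4 = 7*1 - 2 = 5, d_4 = (53 - 5^2)/7 = 28/7 = 4, a_4 = floor((7 + 5)/4) = 3.
  m_5 = 4*3 - 5 = 7, d_5 = (53 - 7^2)/4 = 4/4 = 1, a_5 = floor((7 + 7)/1) = 14.
  m_6 = 1*14 - 7 = 7, d_6 = (53 - 7^2)/1 = 4/1 = 4: (m_6, d_6) = (m_1, d_1) = (7, 4), so from here the quotients repeat a_1, ..., a_5; the period length is 5.
So sqrt(53) = [7; (3, 1, 1, 3, 14)] with period length k = 5.
k is odd, so (p_{k-1}, q_{k-1}) only solves x^2 - 53y^2 = -1 and the fundamental solution of x^2 - 53y^2 = 1 is (p_{2k-1}, q_{2k-1}) = (p_9, q_9); compute convergents through index 9, running through the period twice.
Convergents (p_i = a_i*p_{i-1} + p_{i-2}, q_i = a_i*q_{i-1} + q_{i-2} with p_{-2}=0, p_{-1}=1, q_{-2}=1, q_{-1}=0):
  i=0: a_0=7, p_0 = 7*1 + 0 = 7, q_0 = 7*0 + 1 = 1.
  i=1: a_1=3, p_1 = 3*7 + 1 = 22, q_1 = 3*1 + 0 = 3.
  i=2: a_2=1, p_2 = 1*22 + 7 = 29, q_2 = 1*3 + 1 = 4.
  i=3: a_3=1, p_3 = 1*29 + 22 = 51, q_3 = 1*4 + 3 = 7.
  i=4: a_4=3, p_4 = 3*51 + 29 = 182, q_4 = 3*7 + 4 = 25.
  i=5: a_5=14, p_5 = 14*182 + 51 = 2599, q_5 = 14*25 + 7 = 357.
  i=6: a_6=3, p_6 = 3*2599 + 182 = 7979, q_6 = 3*357 + 25 = 1096.
  i=7: a_7=1, p_7 = 1*7979 + 2599 = 10578, q_7 = 1*1096 + 357 = 1453.
  i=8: a_8=1, p_8 = 1*10578 + 7979 = 18557, q_8 = 1*1453 + 1096 = 2549.
  i=9: a_9=3, p_9 = 3*18557 + 10578 = 66249, q_9 = 3*2549 + 1453 = 9100.
Indeed p_4^2 - 53*q_4^2 = 33124 - 33125 = -1, not +1.
Check: 66249^2 - 53*9100^2 = 4388930001 - 4388930000 = 1, so (x, y) = (66249, 9100) solves the equation, and by the theorem it is the least positive solution.

(x, y) = (66249, 9100)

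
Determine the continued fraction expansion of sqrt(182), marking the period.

Write x_i = (sqrt(182) + m_i)/d_i with (m_0, d_0) = (0, 1). a_0 = floor(sqrt(182)) = 13, since 13^2 = 169 <= 182 < 196 = 14^2.
Iterate m_{i+1} = d_i*a_i - m_i, d_{i+1} = (182 - m_{i+1}^2)/d_i, a_{i+1} = floor((a_0 + m_{i+1})/d_{i+1}):
  m_1 = 1*13 - 0 = 13, d_1 = (182 - 13^2)/1 = 13/1 = 13, a_1 = floor((13 + 13)/13) = 2.
  m_2 = 13*2 - 13 = 13, d_2 = (182 - 13^2)/13 = 13/13 = 1, a_2 = floor((13 + 13)/1) = 26.
  m_3 = 1*26 - 13 = 13, d_3 = (182 - 13^2)/1 = 13/1 = 13: (m_3, d_3) = (m_1, d_1) = (13, 13), so from here the quotients repeat a_1, a_2; the period length is 2.
Hence the expansion of sqrt(182) is a_0 = 13 followed by the repeating block 2, 26 (period 2).

[13; (2, 26)]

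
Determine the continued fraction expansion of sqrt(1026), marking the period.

Write x_i = (sqrt(1026) + m_i)/d_i with (m_0, d_0) = (0, 1). a_0 = floor(sqrt(1026)) = 32, since 32^2 = 1024 <= 1026 < 1089 = 33^2.
Iterate m_{i+1} = d_i*a_i - m_i, d_{i+1} = (1026 - m_{i+1}^2)/d_i, a_{i+1} = floor((a_0 + m_{i+1})/d_{i+1}):
  m_1 = 1*32 - 0 = 32, d_1 = (1026 - 32^2)/1 = 2/1 = 2, a_1 = floor((32 + 32)/2) = 32.
  m_2 = 2*32 - 32 = 32, d_2 = (1026 - 32^2)/2 = 2/2 = 1, a_2 = floor((32 + 32)/1) = 64.
  m_3 = 1*64 - 32 = 32, d_3 = (1026 - 32^2)/1 = 2/1 = 2: (m_3, d_3) = (m_1, d_1) = (32, 2), so from here the quotients repeat a_1, a_2; the period length is 2.
Hence the expansion of sqrt(1026) is a_0 = 32 followed by the repeating block 32, 64 (period 2).

[32; (32, 64)]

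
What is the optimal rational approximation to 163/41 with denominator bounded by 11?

Expand x = 163/41 as a continued fraction with the Euclidean algorithm:
  163 = 3*41 + 40, so a_0 = 3.
  41 = 1*40 + 1, so a_1 = 1.
  40 = 40*1 + 0, so a_2 = 40.
so x = [3; 1, 40].
Convergents (p_i = a_i*p_{i-1} + p_{i-2}, q_i = a_i*q_{i-1} + q_{i-2} with p_{-2}=0, p_{-1}=1, q_{-2}=1, q_{-1}=0), until the denominator exceeds 11:
  i=0: a_0=3, p_0 = 3*1 + 0 = 3, q_0 = 3*0 + 1 = 1.
  i=1: a_1=1, p_1 = 1*3 + 1 = 4, q_1 = 1*1 + 0 = 1.
  i=2: a_2=40, p_2 = 40*4 + 3 = 163, q_2 = 40*1 + 1 = 41.
q_2 = 41 > 11, so the last convergent with denominator <= 11 is p_1/q_1 = 4/1.
The closest fraction with denominator <= 11 is either p_1/q_1 or the intermediate fraction (k*p_1 + p_0)/(k*q_1 + q_0) with the largest k >= 1 whose denominator stays <= 11; these approach x as k grows, and every other convergent or intermediate fraction in range is farther away.
Largest k: floor((11 - q_0)/q_1) = floor((11 - 1)/1) = 10.
That gives (10*4 + 3)/(10*1 + 1) = 43/11.
Compare the errors: |x - 4/1| = |163*1 - 4*41|/(41*1) = 1/41, and |x - 43/11| = |163*11 - 43*41|/(41*11) = 30/451.
Cross-multiplying, 1*451 = 451 < 1230 = 30*41, so 1/41 is smaller: the convergent 4/1 is closer to x than 43/11.

4/1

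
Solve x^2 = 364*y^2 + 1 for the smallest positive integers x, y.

(x, y) = (4954951, 259710)

First expand sqrt(364) as a continued fraction. With x_i = (sqrt(364) + m_i)/d_i and (m_0, d_0) = (0, 1): a_0 = floor(sqrt(364)) = 19, since 19^2 = 361 <= 364 < 400 = 20^2.
Iterate m_{i+1} = d_i*a_i - m_i, d_{i+1} = (364 - m_{i+1}^2)/d_i, a_{i+1} = floor((a_0 + m_{i+1})/d_{i+1}):
  m_1 = 1*19 - 0 = 19, d_1 = (364 - 19^2)/1 = 3/1 = 3, a_1 = floor((19 + 19)/3) = 12.
  m_2 = 3*12 - 19 = 17, d_2 = (364 - 17^2)/3 = 75/3 = 25, a_2 = floor((19 + 17)/25) = 1.
  m_3 = 25*1 - 17 = 8, d_3 = (364 - 8^2)/25 = 300/25 = 12, a_3 = floor((19 + 8)/12) = 2.
  m_4 = 12*2 - 8 = 16, d_4 = (364 - 16^2)/12 = 108/12 = 9, a_4 = floor((19 + 16)/9) = 3.
  m_5 = 9*3 - 16 = 11, d_5 = (364 - 11^2)/9 = 243/9 = 27, a_5 = floor((19 + 11)/27) = 1.
  m_6 = 27*1 - 11 = 16, d_6 = (364 - 16^2)/27 = 108/27 = 4, a_6 = floor((19 + 16)/4) = 8.
  m_7 = 4*8 - 16 = 16, d_7 = (364 - 16^2)/4 = 108/4 = 27, a_7 = floor((19 + 16)/27) = 1.
  m_8 = 27*1 - 16 = 11, d_8 = (364 - 11^2)/27 = 243/27 = 9, a_8 = floor((19 + 11)/9) = 3.
  m_9 = 9*3 - 11 = 16, d_9 = (364 - 16^2)/9 = 108/9 = 12, a_9 = floor((19 + 16)/12) = 2.
  m_10 = 12*2 - 16 = 8, d_10 = (364 - 8^2)/12 = 300/12 = 25, a_10 = floor((19 + 8)/25) = 1.
  m_11 = 25*1 - 8 = 17, d_11 = (364 - 17^2)/25 = 75/25 = 3, a_11 = floor((19 + 17)/3) = 12.
  m_12 = 3*12 - 17 = 19, d_12 = (364 - 19^2)/3 = 3/3 = 1, a_12 = floor((19 + 19)/1) = 38.
  m_13 = 1*38 - 19 = 19, d_13 = (364 - 19^2)/1 = 3/1 = 3: (m_13, d_13) = (m_1, d_1) = (19, 3), so from here the quotients repeat a_1, ..., a_12; the period length is 12.
So sqrt(364) = [19; (12, 1, 2, 3, 1, 8, 1, 3, 2, 1, 12, 38)] with period length k = 12.
k is even, so the fundamental solution of x^2 - 364y^2 = 1 is (p_{k-1}, q_{k-1}) = (p_11, q_11); compute convergents through index 11.
Convergents (p_i = a_i*p_{i-1} + p_{i-2}, q_i = a_i*q_{i-1} + q_{i-2} with p_{-2}=0, p_{-1}=1, q_{-2}=1, q_{-1}=0):
  i=0: a_0=19, p_0 = 19*1 + 0 = 19, q_0 = 19*0 + 1 = 1.
  i=1: a_1=12, p_1 = 12*19 + 1 = 229, q_1 = 12*1 + 0 = 12.
  i=2: a_2=1, p_2 = 1*229 + 19 = 248, q_2 = 1*12 + 1 = 13.
  i=3: a_3=2, p_3 = 2*248 + 229 = 725, q_3 = 2*13 + 12 = 38.
  i=4: a_4=3, p_4 = 3*725 + 248 = 2423, q_4 = 3*38 + 13 = 127.
  i=5: a_5=1, p_5 = 1*2423 + 725 = 3148, q_5 = 1*127 + 38 = 165.
  i=6: a_6=8, p_6 = 8*3148 + 2423 = 27607, q_6 = 8*165 + 127 = 1447.
  i=7: a_7=1, p_7 = 1*27607 + 3148 = 30755, q_7 = 1*1447 + 165 = 1612.
  i=8: a_8=3, p_8 = 3*30755 + 27607 = 119872, q_8 = 3*1612 + 1447 = 6283.
  i=9: a_9=2, p_9 = 2*119872 + 30755 = 270499, q_9 = 2*6283 + 1612 = 14178.
  i=10: a_10=1, p_10 = 1*270499 + 119872 = 390371, q_10 = 1*14178 + 6283 = 20461.
  i=11: a_11=12, p_11 = 12*390371 + 270499 = 4954951, q_11 = 12*20461 + 14178 = 259710.
Check: 4954951^2 - 364*259710^2 = 24551539412401 - 24551539412400 = 1, so (x, y) = (4954951, 259710) solves the equation, and by the theorem it is the least positive solution.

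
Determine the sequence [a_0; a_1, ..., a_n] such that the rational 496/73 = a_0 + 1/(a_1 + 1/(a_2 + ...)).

Run the Euclidean algorithm on 496 and 73; the successive quotients are the partial quotients a_0, a_1, ... (each step inverts the fractional part left over by the previous one):
  496 = 6*73 + 58, so a_0 = 6.
  73 = 1*58 + 15, so a_1 = 1.
  58 = 3*15 + 13, so a_2 = 3.
  15 = 1*13 + 2, so a_3 = 1.
  13 = 6*2 + 1, so a_4 = 6.
  2 = 2*1 + 0, so a_5 = 2.
The remainder reaches 0 after 6 divisions, so the expansion has 6 partial quotients, read off in order.

[6; 1, 3, 1, 6, 2]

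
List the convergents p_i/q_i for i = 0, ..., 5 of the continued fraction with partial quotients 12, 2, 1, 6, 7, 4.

12/1, 25/2, 37/3, 247/20, 1766/143, 7311/592

Using the convergent recurrence p_i = a_i*p_{i-1} + p_{i-2}, q_i = a_i*q_{i-1} + q_{i-2} with p_{-2}=0, p_{-1}=1, q_{-2}=1, q_{-1}=0:
  i=0: a_0=12, p_0 = 12*1 + 0 = 12, q_0 = 12*0 + 1 = 1.
  i=1: a_1=2, p_1 = 2*12 + 1 = 25, q_1 = 2*1 + 0 = 2.
  i=2: a_2=1, p_2 = 1*25 + 12 = 37, q_2 = 1*2 + 1 = 3.
  i=3: a_3=6, p_3 = 6*37 + 25 = 247, q_3 = 6*3 + 2 = 20.
  i=4: a_4=7, p_4 = 7*247 + 37 = 1766, q_4 = 7*20 + 3 = 143.
  i=5: a_5=4, p_5 = 4*1766 + 247 = 7311, q_5 = 4*143 + 20 = 592.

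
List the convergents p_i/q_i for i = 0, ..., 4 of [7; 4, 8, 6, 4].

7/1, 29/4, 239/33, 1463/202, 6091/841

Using the convergent recurrence p_i = a_i*p_{i-1} + p_{i-2}, q_i = a_i*q_{i-1} + q_{i-2} with p_{-2}=0, p_{-1}=1, q_{-2}=1, q_{-1}=0:
  i=0: a_0=7, p_0 = 7*1 + 0 = 7, q_0 = 7*0 + 1 = 1.
  i=1: a_1=4, p_1 = 4*7 + 1 = 29, q_1 = 4*1 + 0 = 4.
  i=2: a_2=8, p_2 = 8*29 + 7 = 239, q_2 = 8*4 + 1 = 33.
  i=3: a_3=6, p_3 = 6*239 + 29 = 1463, q_3 = 6*33 + 4 = 202.
  i=4: a_4=4, p_4 = 4*1463 + 239 = 6091, q_4 = 4*202 + 33 = 841.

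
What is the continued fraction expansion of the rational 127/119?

Run the Euclidean algorithm on 127 and 119; the successive quotients are the partial quotients a_0, a_1, ... (each step inverts the fractional part left over by the previous one):
  127 = 1*119 + 8, so a_0 = 1.
  119 = 14*8 + 7, so a_1 = 14.
  8 = 1*7 + 1, so a_2 = 1.
  7 = 7*1 + 0, so a_3 = 7.
The remainder reaches 0 after 4 divisions, so the expansion has 4 partial quotients, read off in order.

[1; 14, 1, 7]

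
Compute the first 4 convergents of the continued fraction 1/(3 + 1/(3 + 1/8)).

Using the convergent recurrence p_i = a_i*p_{i-1} + p_{i-2}, q_i = a_i*q_{i-1} + q_{i-2} with p_{-2}=0, p_{-1}=1, q_{-2}=1, q_{-1}=0:
  i=0: a_0=0, p_0 = 0*1 + 0 = 0, q_0 = 0*0 + 1 = 1.
  i=1: a_1=3, p_1 = 3*0 + 1 = 1, q_1 = 3*1 + 0 = 3.
  i=2: a_2=3, p_2 = 3*1 + 0 = 3, q_2 = 3*3 + 1 = 10.
  i=3: a_3=8, p_3 = 8*3 + 1 = 25, q_3 = 8*10 + 3 = 83.

0/1, 1/3, 3/10, 25/83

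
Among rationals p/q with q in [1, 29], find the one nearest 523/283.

Expand x = 523/283 as a continued fraction with the Euclidean algorithm:
  523 = 1*283 + 240, so a_0 = 1.
  283 = 1*240 + 43, so a_1 = 1.
  240 = 5*43 + 25, so a_2 = 5.
  43 = 1*25 + 18, so a_3 = 1.
  25 = 1*18 + 7, so a_4 = 1.
  18 = 2*7 + 4, so a_5 = 2.
  7 = 1*4 + 3, so a_6 = 1.
  4 = 1*3 + 1, so a_7 = 1.
  3 = 3*1 + 0, so a_8 = 3.
so x = [1; 1, 5, 1, 1, 2, 1, 1, 3].
Convergents (p_i = a_i*p_{i-1} + p_{i-2}, q_i = a_i*q_{i-1} + q_{i-2} with p_{-2}=0, p_{-1}=1, q_{-2}=1, q_{-1}=0), until the denominator exceeds 29:
  i=0: a_0=1, p_0 = 1*1 + 0 = 1, q_0 = 1*0 + 1 = 1.
  i=1: a_1=1, p_1 = 1*1 + 1 = 2, q_1 = 1*1 + 0 = 1.
  i=2: a_2=5, p_2 = 5*2 + 1 = 11, q_2 = 5*1 + 1 = 6.
  i=3: a_3=1, p_3 = 1*11 + 2 = 13, q_3 = 1*6 + 1 = 7.
  i=4: a_4=1, p_4 = 1*13 + 11 = 24, q_4 = 1*7 + 6 = 13.
  i=5: a_5=2, p_5 = 2*24 + 13 = 61, q_5 = 2*13 + 7 = 33.
q_5 = 33 > 29, so the last convergent with denominator <= 29 is p_4/q_4 = 24/13.
The closest fraction with denominator <= 29 is either p_4/q_4 or the intermediate fraction (k*p_4 + p_3)/(k*q_4 + q_3) with the largest k >= 1 whose denominator stays <= 29; these approach x as k grows, and every other convergent or intermediate fraction in range is farther away.
Largest k: floor((29 - q_3)/q_4) = floor((29 - 7)/13) = 1.
That gives (1*24 + 13)/(1*13 + 7) = 37/20.
Compare the errors: |x - 24/13| = |523*13 - 24*283|/(283*13) = 7/3679, and |x - 37/20| = |523*20 - 37*283|/(283*20) = 11/5660.
Cross-multiplying, 7*5660 = 39620 < 40469 = 11*3679, so 7/3679 is smaller: the convergent 24/13 is closer to x than 37/20.

24/13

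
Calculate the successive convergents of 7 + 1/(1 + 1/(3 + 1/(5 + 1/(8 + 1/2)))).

Using the convergent recurrence p_i = a_i*p_{i-1} + p_{i-2}, q_i = a_i*q_{i-1} + q_{i-2} with p_{-2}=0, p_{-1}=1, q_{-2}=1, q_{-1}=0:
  i=0: a_0=7, p_0 = 7*1 + 0 = 7, q_0 = 7*0 + 1 = 1.
  i=1: a_1=1, p_1 = 1*7 + 1 = 8, q_1 = 1*1 + 0 = 1.
  i=2: a_2=3, p_2 = 3*8 + 7 = 31, q_2 = 3*1 + 1 = 4.
  i=3: a_3=5, p_3 = 5*31 + 8 = 163, q_3 = 5*4 + 1 = 21.
  i=4: a_4=8, p_4 = 8*163 + 31 = 1335, q_4 = 8*21 + 4 = 172.
  i=5: a_5=2, p_5 = 2*1335 + 163 = 2833, q_5 = 2*172 + 21 = 365.

7/1, 8/1, 31/4, 163/21, 1335/172, 2833/365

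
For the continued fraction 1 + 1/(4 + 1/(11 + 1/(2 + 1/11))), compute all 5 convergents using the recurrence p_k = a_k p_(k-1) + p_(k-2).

Using the convergent recurrence p_i = a_i*p_{i-1} + p_{i-2}, q_i = a_i*q_{i-1} + q_{i-2} with p_{-2}=0, p_{-1}=1, q_{-2}=1, q_{-1}=0:
  i=0: a_0=1, p_0 = 1*1 + 0 = 1, q_0 = 1*0 + 1 = 1.
  i=1: a_1=4, p_1 = 4*1 + 1 = 5, q_1 = 4*1 + 0 = 4.
  i=2: a_2=11, p_2 = 11*5 + 1 = 56, q_2 = 11*4 + 1 = 45.
  i=3: a_3=2, p_3 = 2*56 + 5 = 117, q_3 = 2*45 + 4 = 94.
  i=4: a_4=11, p_4 = 11*117 + 56 = 1343, q_4 = 11*94 + 45 = 1079.

1/1, 5/4, 56/45, 117/94, 1343/1079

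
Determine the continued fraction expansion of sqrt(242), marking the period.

Write x_i = (sqrt(242) + m_i)/d_i with (m_0, d_0) = (0, 1). a_0 = floor(sqrt(242)) = 15, since 15^2 = 225 <= 242 < 256 = 16^2.
Iterate m_{i+1} = d_i*a_i - m_i, d_{i+1} = (242 - m_{i+1}^2)/d_i, a_{i+1} = floor((a_0 + m_{i+1})/d_{i+1}):
  m_1 = 1*15 - 0 = 15, d_1 = (242 - 15^2)/1 = 17/1 = 17, a_1 = floor((15 + 15)/17) = 1.
  m_2 = 17*1 - 15 = 2, d_2 = (242 - 2^2)/17 = 238/17 = 14, a_2 = floor((15 + 2)/14) = 1.
  m_3 = 14*1 - 2 = 12, d_3 = (242 - 12^2)/14 = 98/14 = 7, a_3 = floor((15 + 12)/7) = 3.
  m_4 = 7*3 - 12 = 9, d_4 = (242 - 9^2)/7 = 161/7 = 23, a_4 = floor((15 + 9)/23) = 1.
  m_5 = 23*1 - 9 = 14, d_5 = (242 - 14^2)/23 = 46/23 = 2, a_5 = floor((15 + 14)/2) = 14.
  m_6 = 2*14 - 14 = 14, d_6 = (242 - 14^2)/2 = 46/2 = 23, a_6 = floor((15 + 14)/23) = 1.
  m_7 = 23*1 - 14 = 9, d_7 = (242 - 9^2)/23 = 161/23 = 7, a_7 = floor((15 + 9)/7) = 3.
  m_8 = 7*3 - 9 = 12, d_8 = (242 - 12^2)/7 = 98/7 = 14, a_8 = floor((15 + 12)/14) = 1.
  m_9 = 14*1 - 12 = 2, d_9 = (242 - 2^2)/14 = 238/14 = 17, a_9 = floor((15 + 2)/17) = 1.
  m_10 = 17*1 - 2 = 15, d_10 = (242 - 15^2)/17 = 17/17 = 1, a_10 = floor((15 + 15)/1) = 30.
  m_11 = 1*30 - 15 = 15, d_11 = (242 - 15^2)/1 = 17/1 = 17: (m_11, d_11) = (m_1, d_1) = (15, 17), so from here the quotients repeat a_1, ..., a_10; the period length is 10.
Hence the expansion of sqrt(242) is a_0 = 15 followed by the repeating block 1, 1, 3, 1, 14, 1, 3, 1, 1, 30 (period 10).

[15; (1, 1, 3, 1, 14, 1, 3, 1, 1, 30)]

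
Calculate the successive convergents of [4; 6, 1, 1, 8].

4/1, 25/6, 29/7, 54/13, 461/111

Using the convergent recurrence p_i = a_i*p_{i-1} + p_{i-2}, q_i = a_i*q_{i-1} + q_{i-2} with p_{-2}=0, p_{-1}=1, q_{-2}=1, q_{-1}=0:
  i=0: a_0=4, p_0 = 4*1 + 0 = 4, q_0 = 4*0 + 1 = 1.
  i=1: a_1=6, p_1 = 6*4 + 1 = 25, q_1 = 6*1 + 0 = 6.
  i=2: a_2=1, p_2 = 1*25 + 4 = 29, q_2 = 1*6 + 1 = 7.
  i=3: a_3=1, p_3 = 1*29 + 25 = 54, q_3 = 1*7 + 6 = 13.
  i=4: a_4=8, p_4 = 8*54 + 29 = 461, q_4 = 8*13 + 7 = 111.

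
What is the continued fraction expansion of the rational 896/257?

[3; 2, 17, 1, 6]

Run the Euclidean algorithm on 896 and 257; the successive quotients are the partial quotients a_0, a_1, ... (each step inverts the fractional part left over by the previous one):
  896 = 3*257 + 125, so a_0 = 3.
  257 = 2*125 + 7, so a_1 = 2.
  125 = 17*7 + 6, so a_2 = 17.
  7 = 1*6 + 1, so a_3 = 1.
  6 = 6*1 + 0, so a_4 = 6.
The remainder reaches 0 after 5 divisions, so the expansion has 5 partial quotients, read off in order.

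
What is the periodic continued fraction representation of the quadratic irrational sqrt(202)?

[14; (4, 1, 2, 2, 1, 4, 28)]

Write x_i = (sqrt(202) + m_i)/d_i with (m_0, d_0) = (0, 1). a_0 = floor(sqrt(202)) = 14, since 14^2 = 196 <= 202 < 225 = 15^2.
Iterate m_{i+1} = d_i*a_i - m_i, d_{i+1} = (202 - m_{i+1}^2)/d_i, a_{i+1} = floor((a_0 + m_{i+1})/d_{i+1}):
  m_1 = 1*14 - 0 = 14, d_1 = (202 - 14^2)/1 = 6/1 = 6, a_1 = floor((14 + 14)/6) = 4.
  m_2 = 6*4 - 14 = 10, d_2 = (202 - 10^2)/6 = 102/6 = 17, a_2 = floor((14 + 10)/17) = 1.
  m_3 = 17*1 - 10 = 7, d_3 = (202 - 7^2)/17 = 153/17 = 9, a_3 = floor((14 + 7)/9) = 2.
  m_4 = 9*2 - 7 = 11, d_4 = (202 - 11^2)/9 = 81/9 = 9, a_4 = floor((14 + 11)/9) = 2.
  m_5 = 9*2 - 11 = 7, d_5 = (202 - 7^2)/9 = 153/9 = 17, a_5 = floor((14 + 7)/17) = 1.
  m_6 = 17*1 - 7 = 10, d_6 = (202 - 10^2)/17 = 102/17 = 6, a_6 = floor((14 + 10)/6) = 4.
  m_7 = 6*4 - 10 = 14, d_7 = (202 - 14^2)/6 = 6/6 = 1, a_7 = floor((14 + 14)/1) = 28.
  m_8 = 1*28 - 14 = 14, d_8 = (202 - 14^2)/1 = 6/1 = 6: (m_8, d_8) = (m_1, d_1) = (14, 6), so from here the quotients repeat a_1, ..., a_7; the period length is 7.
Hence the expansion of sqrt(202) is a_0 = 14 followed by the repeating block 4, 1, 2, 2, 1, 4, 28 (period 7).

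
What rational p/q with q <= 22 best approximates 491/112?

57/13

Expand x = 491/112 as a continued fraction with the Euclidean algorithm:
  491 = 4*112 + 43, so a_0 = 4.
  112 = 2*43 + 26, so a_1 = 2.
  43 = 1*26 + 17, so a_2 = 1.
  26 = 1*17 + 9, so a_3 = 1.
  17 = 1*9 + 8, so a_4 = 1.
  9 = 1*8 + 1, so a_5 = 1.
  8 = 8*1 + 0, so a_6 = 8.
so x = [4; 2, 1, 1, 1, 1, 8].
Convergents (p_i = a_i*p_{i-1} + p_{i-2}, q_i = a_i*q_{i-1} + q_{i-2} with p_{-2}=0, p_{-1}=1, q_{-2}=1, q_{-1}=0), until the denominator exceeds 22:
  i=0: a_0=4, p_0 = 4*1 + 0 = 4, q_0 = 4*0 + 1 = 1.
  i=1: a_1=2, p_1 = 2*4 + 1 = 9, q_1 = 2*1 + 0 = 2.
  i=2: a_2=1, p_2 = 1*9 + 4 = 13, q_2 = 1*2 + 1 = 3.
  i=3: a_3=1, p_3 = 1*13 + 9 = 22, q_3 = 1*3 + 2 = 5.
  i=4: a_4=1, p_4 = 1*22 + 13 = 35, q_4 = 1*5 + 3 = 8.
  i=5: a_5=1, p_5 = 1*35 + 22 = 57, q_5 = 1*8 + 5 = 13.
  i=6: a_6=8, p_6 = 8*57 + 35 = 491, q_6 = 8*13 + 8 = 112.
q_6 = 112 > 22, so the last convergent with denominator <= 22 is p_5/q_5 = 57/13.
The closest fraction with denominator <= 22 is either p_5/q_5 or the intermediate fraction (k*p_5 + p_4)/(k*q_5 + q_4) with the largest k >= 1 whose denominator stays <= 22; these approach x as k grows, and every other convergent or intermediate fraction in range is farther away.
Largest k: floor((22 - q_4)/q_5) = floor((22 - 8)/13) = 1.
That gives (1*57 + 35)/(1*13 + 8) = 92/21.
Compare the errors: |x - 57/13| = |491*13 - 57*112|/(112*13) = 1/1456, and |x - 92/21| = |491*21 - 92*112|/(112*21) = 7/2352.
Cross-multiplying, 1*2352 = 2352 < 10192 = 7*1456, so 1/1456 is smaller: the convergent 57/13 is closer to x than 92/21.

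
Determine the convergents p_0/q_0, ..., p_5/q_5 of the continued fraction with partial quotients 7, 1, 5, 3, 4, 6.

Using the convergent recurrence p_i = a_i*p_{i-1} + p_{i-2}, q_i = a_i*q_{i-1} + q_{i-2} with p_{-2}=0, p_{-1}=1, q_{-2}=1, q_{-1}=0:
  i=0: a_0=7, p_0 = 7*1 + 0 = 7, q_0 = 7*0 + 1 = 1.
  i=1: a_1=1, p_1 = 1*7 + 1 = 8, q_1 = 1*1 + 0 = 1.
  i=2: a_2=5, p_2 = 5*8 + 7 = 47, q_2 = 5*1 + 1 = 6.
  i=3: a_3=3, p_3 = 3*47 + 8 = 149, q_3 = 3*6 + 1 = 19.
  i=4: a_4=4, p_4 = 4*149 + 47 = 643, q_4 = 4*19 + 6 = 82.
  i=5: a_5=6, p_5 = 6*643 + 149 = 4007, q_5 = 6*82 + 19 = 511.

7/1, 8/1, 47/6, 149/19, 643/82, 4007/511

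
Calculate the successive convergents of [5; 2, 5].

Using the convergent recurrence p_i = a_i*p_{i-1} + p_{i-2}, q_i = a_i*q_{i-1} + q_{i-2} with p_{-2}=0, p_{-1}=1, q_{-2}=1, q_{-1}=0:
  i=0: a_0=5, p_0 = 5*1 + 0 = 5, q_0 = 5*0 + 1 = 1.
  i=1: a_1=2, p_1 = 2*5 + 1 = 11, q_1 = 2*1 + 0 = 2.
  i=2: a_2=5, p_2 = 5*11 + 5 = 60, q_2 = 5*2 + 1 = 11.

5/1, 11/2, 60/11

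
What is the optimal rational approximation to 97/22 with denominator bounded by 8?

22/5

Expand x = 97/22 as a continued fraction with the Euclidean algorithm:
  97 = 4*22 + 9, so a_0 = 4.
  22 = 2*9 + 4, so a_1 = 2.
  9 = 2*4 + 1, so a_2 = 2.
  4 = 4*1 + 0, so a_3 = 4.
so x = [4; 2, 2, 4].
Convergents (p_i = a_i*p_{i-1} + p_{i-2}, q_i = a_i*q_{i-1} + q_{i-2} with p_{-2}=0, p_{-1}=1, q_{-2}=1, q_{-1}=0), until the denominator exceeds 8:
  i=0: a_0=4, p_0 = 4*1 + 0 = 4, q_0 = 4*0 + 1 = 1.
  i=1: a_1=2, p_1 = 2*4 + 1 = 9, q_1 = 2*1 + 0 = 2.
  i=2: a_2=2, p_2 = 2*9 + 4 = 22, q_2 = 2*2 + 1 = 5.
  i=3: a_3=4, p_3 = 4*22 + 9 = 97, q_3 = 4*5 + 2 = 22.
q_3 = 22 > 8, so the last convergent with denominator <= 8 is p_2/q_2 = 22/5.
The closest fraction with denominator <= 8 is either p_2/q_2 or the intermediate fraction (k*p_2 + p_1)/(k*q_2 + q_1) with the largest k >= 1 whose denominator stays <= 8; these approach x as k grows, and every other convergent or intermediate fraction in range is farther away.
Largest k: floor((8 - q_1)/q_2) = floor((8 - 2)/5) = 1.
That gives (1*22 + 9)/(1*5 + 2) = 31/7.
Compare the errors: |x - 22/5| = |97*5 - 22*22|/(22*5) = 1/110, and |x - 31/7| = |97*7 - 31*22|/(22*7) = 3/154.
Cross-multiplying, 1*154 = 154 < 330 = 3*110, so 1/110 is smaller: the convergent 22/5 is closer to x than 31/7.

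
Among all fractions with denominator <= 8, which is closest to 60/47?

Expand x = 60/47 as a continued fraction with the Euclidean algorithm:
  60 = 1*47 + 13, so a_0 = 1.
  47 = 3*13 + 8, so a_1 = 3.
  13 = 1*8 + 5, so a_2 = 1.
  8 = 1*5 + 3, so a_3 = 1.
  5 = 1*3 + 2, so a_4 = 1.
  3 = 1*2 + 1, so a_5 = 1.
  2 = 2*1 + 0, so a_6 = 2.
so x = [1; 3, 1, 1, 1, 1, 2].
Convergents (p_i = a_i*p_{i-1} + p_{i-2}, q_i = a_i*q_{i-1} + q_{i-2} with p_{-2}=0, p_{-1}=1, q_{-2}=1, q_{-1}=0), until the denominator exceeds 8:
  i=0: a_0=1, p_0 = 1*1 + 0 = 1, q_0 = 1*0 + 1 = 1.
  i=1: a_1=3, p_1 = 3*1 + 1 = 4, q_1 = 3*1 + 0 = 3.
  i=2: a_2=1, p_2 = 1*4 + 1 = 5, q_2 = 1*3 + 1 = 4.
  i=3: a_3=1, p_3 = 1*5 + 4 = 9, q_3 = 1*4 + 3 = 7.
  i=4: a_4=1, p_4 = 1*9 + 5 = 14, q_4 = 1*7 + 4 = 11.
q_4 = 11 > 8, so the last convergent with denominator <= 8 is p_3/q_3 = 9/7.
The closest fraction with denominator <= 8 is either p_3/q_3 or the intermediate fraction (k*p_3 + p_2)/(k*q_3 + q_2) with the largest k >= 1 whose denominator stays <= 8; these approach x as k grows, and every other convergent or intermediate fraction in range is farther away.
Largest k: floor((8 - q_2)/q_3) = floor((8 - 4)/7) = 0.
Since k = 0, no intermediate fraction beyond p_3/q_3 has denominator <= 8, so the convergent 9/7 is the closest (its error is |60*7 - 9*47|/(47*7) = 3/329).

9/7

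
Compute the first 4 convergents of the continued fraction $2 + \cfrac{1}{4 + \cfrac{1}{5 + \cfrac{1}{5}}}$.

2/1, 9/4, 47/21, 244/109

Using the convergent recurrence p_i = a_i*p_{i-1} + p_{i-2}, q_i = a_i*q_{i-1} + q_{i-2} with p_{-2}=0, p_{-1}=1, q_{-2}=1, q_{-1}=0:
  i=0: a_0=2, p_0 = 2*1 + 0 = 2, q_0 = 2*0 + 1 = 1.
  i=1: a_1=4, p_1 = 4*2 + 1 = 9, q_1 = 4*1 + 0 = 4.
  i=2: a_2=5, p_2 = 5*9 + 2 = 47, q_2 = 5*4 + 1 = 21.
  i=3: a_3=5, p_3 = 5*47 + 9 = 244, q_3 = 5*21 + 4 = 109.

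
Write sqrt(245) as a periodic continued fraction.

Write x_i = (sqrt(245) + m_i)/d_i with (m_0, d_0) = (0, 1). a_0 = floor(sqrt(245)) = 15, since 15^2 = 225 <= 245 < 256 = 16^2.
Iterate m_{i+1} = d_i*a_i - m_i, d_{i+1} = (245 - m_{i+1}^2)/d_i, a_{i+1} = floor((a_0 + m_{i+1})/d_{i+1}):
  m_1 = 1*15 - 0 = 15, d_1 = (245 - 15^2)/1 = 20/1 = 20, a_1 = floor((15 + 15)/20) = 1.
  m_2 = 20*1 - 15 = 5, d_2 = (245 - 5^2)/20 = 220/20 = 11, a_2 = floor((15 + 5)/11) = 1.
  m_3 = 11*1 - 5 = 6, d_3 = (245 - 6^2)/11 = 209/11 = 19, a_3 = floor((15 + 6)/19) = 1.
  m_4 = 19*1 - 6 = 13, d_4 = (245 - 13^2)/19 = 76/19 = 4, a_4 = floor((15 + 13)/4) = 7.
  m_5 = 4*7 - 13 = 15, d_5 = (245 - 15^2)/4 = 20/4 = 5, a_5 = floor((15 + 15)/5) = 6.
  m_6 = 5*6 - 15 = 15, d_6 = (245 - 15^2)/5 = 20/5 = 4, a_6 = floor((15 + 15)/4) = 7.
  m_7 = 4*7 - 15 = 13, d_7 = (245 - 13^2)/4 = 76/4 = 19, a_7 = floor((15 + 13)/19) = 1.
  m_8 = 19*1 - 13 = 6, d_8 = (245 - 6^2)/19 = 209/19 = 11, a_8 = floor((15 + 6)/11) = 1.
  m_9 = 11*1 - 6 = 5, d_9 = (245 - 5^2)/11 = 220/11 = 20, a_9 = floor((15 + 5)/20) = 1.
  m_10 = 20*1 - 5 = 15, d_10 = (245 - 15^2)/20 = 20/20 = 1, a_10 = floor((15 + 15)/1) = 30.
  m_11 = 1*30 - 15 = 15, d_11 = (245 - 15^2)/1 = 20/1 = 20: (m_11, d_11) = (m_1, d_1) = (15, 20), so from here the quotients repeat a_1, ..., a_10; the period length is 10.
Hence the expansion of sqrt(245) is a_0 = 15 followed by the repeating block 1, 1, 1, 7, 6, 7, 1, 1, 1, 30 (period 10).

[15; (1, 1, 1, 7, 6, 7, 1, 1, 1, 30)]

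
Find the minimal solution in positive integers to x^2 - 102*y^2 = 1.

(x, y) = (101, 10)

First expand sqrt(102) as a continued fraction. With x_i = (sqrt(102) + m_i)/d_i and (m_0, d_0) = (0, 1): a_0 = floor(sqrt(102)) = 10, since 10^2 = 100 <= 102 < 121 = 11^2.
Iterate m_{i+1} = d_i*a_i - m_i, d_{i+1} = (102 - m_{i+1}^2)/d_i, a_{i+1} = floor((a_0 + m_{i+1})/d_{i+1}):
  m_1 = 1*10 - 0 = 10, d_1 = (102 - 10^2)/1 = 2/1 = 2, a_1 = floor((10 + 10)/2) = 10.
  m_2 = 2*10 - 10 = 10, d_2 = (102 - 10^2)/2 = 2/2 = 1, a_2 = floor((10 + 10)/1) = 20.
  m_3 = 1*20 - 10 = 10, d_3 = (102 - 10^2)/1 = 2/1 = 2: (m_3, d_3) = (m_1, d_1) = (10, 2), so from here the quotients repeat a_1, a_2; the period length is 2.
So sqrt(102) = [10; (10, 20)] with period length k = 2.
k is even, so the fundamental solution of x^2 - 102y^2 = 1 is (p_{k-1}, q_{k-1}) = (p_1, q_1); compute convergents through index 1.
Convergents (p_i = a_i*p_{i-1} + p_{i-2}, q_i = a_i*q_{i-1} + q_{i-2} with p_{-2}=0, p_{-1}=1, q_{-2}=1, q_{-1}=0):
  i=0: a_0=10, p_0 = 10*1 + 0 = 10, q_0 = 10*0 + 1 = 1.
  i=1: a_1=10, p_1 = 10*10 + 1 = 101, q_1 = 10*1 + 0 = 10.
Check: 101^2 - 102*10^2 = 10201 - 10200 = 1, so (x, y) = (101, 10) solves the equation, and by the theorem it is the least positive solution.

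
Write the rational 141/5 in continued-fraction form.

Run the Euclidean algorithm on 141 and 5; the successive quotients are the partial quotients a_0, a_1, ... (each step inverts the fractional part left over by the previous one):
  141 = 28*5 + 1, so a_0 = 28.
  5 = 5*1 + 0, so a_1 = 5.
The remainder reaches 0 after 2 divisions, so the expansion has 2 partial quotients, read off in order.

[28; 5]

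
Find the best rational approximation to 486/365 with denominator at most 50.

Expand x = 486/365 as a continued fraction with the Euclidean algorithm:
  486 = 1*365 + 121, so a_0 = 1.
  365 = 3*121 + 2, so a_1 = 3.
  121 = 60*2 + 1, so a_2 = 60.
  2 = 2*1 + 0, so a_3 = 2.
so x = [1; 3, 60, 2].
Convergents (p_i = a_i*p_{i-1} + p_{i-2}, q_i = a_i*q_{i-1} + q_{i-2} with p_{-2}=0, p_{-1}=1, q_{-2}=1, q_{-1}=0), until the denominator exceeds 50:
  i=0: a_0=1, p_0 = 1*1 + 0 = 1, q_0 = 1*0 + 1 = 1.
  i=1: a_1=3, p_1 = 3*1 + 1 = 4, q_1 = 3*1 + 0 = 3.
  i=2: a_2=60, p_2 = 60*4 + 1 = 241, q_2 = 60*3 + 1 = 181.
q_2 = 181 > 50, so the last convergent with denominator <= 50 is p_1/q_1 = 4/3.
The closest fraction with denominator <= 50 is either p_1/q_1 or the intermediate fraction (k*p_1 + p_0)/(k*q_1 + q_0) with the largest k >= 1 whose denominator stays <= 50; these approach x as k grows, and every other convergent or intermediate fraction in range is farther away.
Largest k: floor((50 - q_0)/q_1) = floor((50 - 1)/3) = 16.
That gives (16*4 + 1)/(16*3 + 1) = 65/49.
Compare the errors: |x - 4/3| = |486*3 - 4*365|/(365*3) = 2/1095, and |x - 65/49| = |486*49 - 65*365|/(365*49) = 89/17885.
Cross-multiplying, 2*17885 = 35770 < 97455 = 89*1095, so 2/1095 is smaller: the convergent 4/3 is closer to x than 65/49.

4/3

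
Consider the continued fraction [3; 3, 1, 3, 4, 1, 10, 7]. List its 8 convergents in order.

3/1, 10/3, 13/4, 49/15, 209/64, 258/79, 2789/854, 19781/6057

Using the convergent recurrence p_i = a_i*p_{i-1} + p_{i-2}, q_i = a_i*q_{i-1} + q_{i-2} with p_{-2}=0, p_{-1}=1, q_{-2}=1, q_{-1}=0:
  i=0: a_0=3, p_0 = 3*1 + 0 = 3, q_0 = 3*0 + 1 = 1.
  i=1: a_1=3, p_1 = 3*3 + 1 = 10, q_1 = 3*1 + 0 = 3.
  i=2: a_2=1, p_2 = 1*10 + 3 = 13, q_2 = 1*3 + 1 = 4.
  i=3: a_3=3, p_3 = 3*13 + 10 = 49, q_3 = 3*4 + 3 = 15.
  i=4: a_4=4, p_4 = 4*49 + 13 = 209, q_4 = 4*15 + 4 = 64.
  i=5: a_5=1, p_5 = 1*209 + 49 = 258, q_5 = 1*64 + 15 = 79.
  i=6: a_6=10, p_6 = 10*258 + 209 = 2789, q_6 = 10*79 + 64 = 854.
  i=7: a_7=7, p_7 = 7*2789 + 258 = 19781, q_7 = 7*854 + 79 = 6057.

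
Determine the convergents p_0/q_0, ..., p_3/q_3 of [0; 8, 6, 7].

0/1, 1/8, 6/49, 43/351

Using the convergent recurrence p_i = a_i*p_{i-1} + p_{i-2}, q_i = a_i*q_{i-1} + q_{i-2} with p_{-2}=0, p_{-1}=1, q_{-2}=1, q_{-1}=0:
  i=0: a_0=0, p_0 = 0*1 + 0 = 0, q_0 = 0*0 + 1 = 1.
  i=1: a_1=8, p_1 = 8*0 + 1 = 1, q_1 = 8*1 + 0 = 8.
  i=2: a_2=6, p_2 = 6*1 + 0 = 6, q_2 = 6*8 + 1 = 49.
  i=3: a_3=7, p_3 = 7*6 + 1 = 43, q_3 = 7*49 + 8 = 351.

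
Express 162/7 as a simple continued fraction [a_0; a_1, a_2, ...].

[23; 7]

Run the Euclidean algorithm on 162 and 7; the successive quotients are the partial quotients a_0, a_1, ... (each step inverts the fractional part left over by the previous one):
  162 = 23*7 + 1, so a_0 = 23.
  7 = 7*1 + 0, so a_1 = 7.
The remainder reaches 0 after 2 divisions, so the expansion has 2 partial quotients, read off in order.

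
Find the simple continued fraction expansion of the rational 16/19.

Run the Euclidean algorithm on 16 and 19; the successive quotients are the partial quotients a_0, a_1, ... (each step inverts the fractional part left over by the previous one):
  16 = 0*19 + 16, so a_0 = 0.
  19 = 1*16 + 3, so a_1 = 1.
  16 = 5*3 + 1, so a_2 = 5.
  3 = 3*1 + 0, so a_3 = 3.
The remainder reaches 0 after 4 divisions, so the expansion has 4 partial quotients, read off in order.

[0; 1, 5, 3]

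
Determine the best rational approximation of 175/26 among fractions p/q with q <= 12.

74/11

Expand x = 175/26 as a continued fraction with the Euclidean algorithm:
  175 = 6*26 + 19, so a_0 = 6.
  26 = 1*19 + 7, so a_1 = 1.
  19 = 2*7 + 5, so a_2 = 2.
  7 = 1*5 + 2, so a_3 = 1.
  5 = 2*2 + 1, so a_4 = 2.
  2 = 2*1 + 0, so a_5 = 2.
so x = [6; 1, 2, 1, 2, 2].
Convergents (p_i = a_i*p_{i-1} + p_{i-2}, q_i = a_i*q_{i-1} + q_{i-2} with p_{-2}=0, p_{-1}=1, q_{-2}=1, q_{-1}=0), until the denominator exceeds 12:
  i=0: a_0=6, p_0 = 6*1 + 0 = 6, q_0 = 6*0 + 1 = 1.
  i=1: a_1=1, p_1 = 1*6 + 1 = 7, q_1 = 1*1 + 0 = 1.
  i=2: a_2=2, p_2 = 2*7 + 6 = 20, q_2 = 2*1 + 1 = 3.
  i=3: a_3=1, p_3 = 1*20 + 7 = 27, q_3 = 1*3 + 1 = 4.
  i=4: a_4=2, p_4 = 2*27 + 20 = 74, q_4 = 2*4 + 3 = 11.
  i=5: a_5=2, p_5 = 2*74 + 27 = 175, q_5 = 2*11 + 4 = 26.
q_5 = 26 > 12, so the last convergent with denominator <= 12 is p_4/q_4 = 74/11.
The closest fraction with denominator <= 12 is either p_4/q_4 or the intermediate fraction (k*p_4 + p_3)/(k*q_4 + q_3) with the largest k >= 1 whose denominator stays <= 12; these approach x as k grows, and every other convergent or intermediate fraction in range is farther away.
Largest k: floor((12 - q_3)/q_4) = floor((12 - 4)/11) = 0.
Since k = 0, no intermediate fraction beyond p_4/q_4 has denominator <= 12, so the convergent 74/11 is the closest (its error is |175*11 - 74*26|/(26*11) = 1/286).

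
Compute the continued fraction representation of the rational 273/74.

Run the Euclidean algorithm on 273 and 74; the successive quotients are the partial quotients a_0, a_1, ... (each step inverts the fractional part left over by the previous one):
  273 = 3*74 + 51, so a_0 = 3.
  74 = 1*51 + 23, so a_1 = 1.
  51 = 2*23 + 5, so a_2 = 2.
  23 = 4*5 + 3, so a_3 = 4.
  5 = 1*3 + 2, so a_4 = 1.
  3 = 1*2 + 1, so a_5 = 1.
  2 = 2*1 + 0, so a_6 = 2.
The remainder reaches 0 after 7 divisions, so the expansion has 7 partial quotients, read off in order.

[3; 1, 2, 4, 1, 1, 2]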